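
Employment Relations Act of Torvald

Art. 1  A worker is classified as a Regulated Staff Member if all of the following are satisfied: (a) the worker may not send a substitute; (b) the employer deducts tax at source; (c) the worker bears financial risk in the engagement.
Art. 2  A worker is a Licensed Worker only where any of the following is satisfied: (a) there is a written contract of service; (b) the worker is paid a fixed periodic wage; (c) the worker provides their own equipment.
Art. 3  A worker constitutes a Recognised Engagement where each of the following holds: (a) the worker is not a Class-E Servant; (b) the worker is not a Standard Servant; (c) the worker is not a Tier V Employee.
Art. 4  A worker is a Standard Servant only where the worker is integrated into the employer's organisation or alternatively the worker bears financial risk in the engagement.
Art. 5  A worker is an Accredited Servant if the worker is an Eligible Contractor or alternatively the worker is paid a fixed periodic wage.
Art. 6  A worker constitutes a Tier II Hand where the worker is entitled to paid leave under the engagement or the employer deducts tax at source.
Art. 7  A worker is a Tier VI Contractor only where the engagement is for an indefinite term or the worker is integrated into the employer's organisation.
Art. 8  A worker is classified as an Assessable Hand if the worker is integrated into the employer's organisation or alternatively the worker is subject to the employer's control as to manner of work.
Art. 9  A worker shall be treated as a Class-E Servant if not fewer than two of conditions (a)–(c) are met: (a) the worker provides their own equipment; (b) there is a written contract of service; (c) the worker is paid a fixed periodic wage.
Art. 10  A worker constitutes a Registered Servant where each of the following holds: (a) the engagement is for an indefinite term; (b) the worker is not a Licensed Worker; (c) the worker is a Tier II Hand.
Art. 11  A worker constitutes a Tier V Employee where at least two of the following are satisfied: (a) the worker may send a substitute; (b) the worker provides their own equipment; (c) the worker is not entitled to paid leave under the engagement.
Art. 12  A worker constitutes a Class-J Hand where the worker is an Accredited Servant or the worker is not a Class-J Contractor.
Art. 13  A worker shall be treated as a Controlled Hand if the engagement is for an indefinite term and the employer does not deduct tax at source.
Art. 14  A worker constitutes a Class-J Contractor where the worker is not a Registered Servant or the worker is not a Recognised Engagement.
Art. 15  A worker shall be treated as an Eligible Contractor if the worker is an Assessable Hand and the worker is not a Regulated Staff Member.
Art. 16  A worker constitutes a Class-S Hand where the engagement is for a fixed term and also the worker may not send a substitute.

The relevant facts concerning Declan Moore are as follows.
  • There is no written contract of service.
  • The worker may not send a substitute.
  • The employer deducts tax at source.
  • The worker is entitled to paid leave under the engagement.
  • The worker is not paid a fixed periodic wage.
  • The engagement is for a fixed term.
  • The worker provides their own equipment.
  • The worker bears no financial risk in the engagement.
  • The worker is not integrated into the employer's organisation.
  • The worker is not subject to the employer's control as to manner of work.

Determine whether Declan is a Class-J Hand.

No

Under article 8: the worker is integrated into the employer's organisation? no; or the worker is subject to the employer's control as to manner of work? no. So the worker is not an Assessable Hand.
Under article 1: the worker may not send a substitute? yes; and the employer deducts tax at source? yes; and the worker bears financial risk in the engagement? no. So the worker is not a Regulated Staff Member.
Under article 15: Assessable Hand (article 8)? no; and not a Regulated Staff Member (article 1)? yes. So the worker is not an Eligible Contractor.
Under article 5: Eligible Contractor (article 15)? no; or the worker is paid a fixed periodic wage? no. So the worker is not an Accredited Servant.
Under article 2: there is a written contract of service? no; or the worker is paid a fixed periodic wage? no; or the worker provides their own equipment? yes. So the worker is a Licensed Worker.
Under article 6: the worker is entitled to paid leave under the engagement? yes; or the employer deducts tax at source? yes. So the worker is a Tier II Hand.
Under article 10: the engagement is for an indefinite term? no; and not a Licensed Worker (article 2)? no; and Tier II Hand (article 6)? yes. So the worker is not a Registered Servant.
Under article 9: the worker provides their own equipment? yes; there is a written contract of service? no; the worker is paid a fixed periodic wage? no — 1 of 3 hold (need ≥2) → not satisfied.
Under article 4: the worker is integrated into the employer's organisation? no; or the worker bears financial risk in the engagement? no. So the worker is not a Standard Servant.
Under article 11: the worker may send a substitute? no; the worker provides their own equipment? yes; the worker is not entitled to paid leave under the engagement? no — 1 of 3 hold (need ≥2) → not satisfied.
Under article 3: not a Class-E Servant (article 9)? yes; and not a Standard Servant (article 4)? yes; and not a Tier V Employee (article 11)? yes. So the worker is a Recognised Engagement.
Under article 14: not a Registered Servant (article 10)? yes; or not a Recognised Engagement (article 3)? no. So the worker is a Class-J Contractor.
Under article 12: Accredited Servant (article 5)? no; or not a Class-J Contractor (article 14)? no. So the worker is not a Class-J Hand.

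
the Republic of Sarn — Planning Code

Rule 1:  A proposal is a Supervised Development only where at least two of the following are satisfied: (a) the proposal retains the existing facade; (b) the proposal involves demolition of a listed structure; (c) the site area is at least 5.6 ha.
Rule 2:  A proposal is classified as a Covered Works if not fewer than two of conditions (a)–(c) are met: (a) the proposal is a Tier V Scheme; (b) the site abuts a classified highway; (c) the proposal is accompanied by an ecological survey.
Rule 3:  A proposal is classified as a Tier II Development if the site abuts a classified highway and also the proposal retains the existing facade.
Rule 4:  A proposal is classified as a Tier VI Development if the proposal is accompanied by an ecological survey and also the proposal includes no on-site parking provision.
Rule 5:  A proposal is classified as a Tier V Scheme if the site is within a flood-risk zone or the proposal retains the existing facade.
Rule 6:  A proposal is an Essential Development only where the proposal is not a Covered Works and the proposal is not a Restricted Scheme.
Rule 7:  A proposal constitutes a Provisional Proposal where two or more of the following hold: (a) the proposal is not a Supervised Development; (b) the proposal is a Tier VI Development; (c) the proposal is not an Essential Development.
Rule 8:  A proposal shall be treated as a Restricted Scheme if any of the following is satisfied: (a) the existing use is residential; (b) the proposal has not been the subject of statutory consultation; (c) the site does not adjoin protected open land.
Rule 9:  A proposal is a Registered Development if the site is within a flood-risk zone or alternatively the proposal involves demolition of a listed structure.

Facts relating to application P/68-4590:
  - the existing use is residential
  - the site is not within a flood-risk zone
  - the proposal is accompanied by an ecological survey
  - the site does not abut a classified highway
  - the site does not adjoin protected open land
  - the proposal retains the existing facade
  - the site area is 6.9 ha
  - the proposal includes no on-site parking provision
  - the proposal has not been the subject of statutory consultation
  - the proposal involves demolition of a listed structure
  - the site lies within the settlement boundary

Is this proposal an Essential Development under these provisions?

Under rule 5: the site is within a flood-risk zone? no; or the proposal retains the existing facade? yes. So the proposal is a Tier V Scheme.
Under rule 2: Tier V Scheme (rule 5)? yes; the site abuts a classified highway? no; the proposal is accompanied by an ecological survey? yes — 2 of 3 hold (need ≥2) → satisfied.
Under rule 8: the existing use is residential? yes; or the proposal has not been the subject of statutory consultation? yes; or the site does not adjoin protected open land? yes. So the proposal is a Restricted Scheme.
Under rule 6: not a Covered Works (rule 2)? no; and not a Restricted Scheme (rule 8)? no. So the proposal is not an Essential Development.

No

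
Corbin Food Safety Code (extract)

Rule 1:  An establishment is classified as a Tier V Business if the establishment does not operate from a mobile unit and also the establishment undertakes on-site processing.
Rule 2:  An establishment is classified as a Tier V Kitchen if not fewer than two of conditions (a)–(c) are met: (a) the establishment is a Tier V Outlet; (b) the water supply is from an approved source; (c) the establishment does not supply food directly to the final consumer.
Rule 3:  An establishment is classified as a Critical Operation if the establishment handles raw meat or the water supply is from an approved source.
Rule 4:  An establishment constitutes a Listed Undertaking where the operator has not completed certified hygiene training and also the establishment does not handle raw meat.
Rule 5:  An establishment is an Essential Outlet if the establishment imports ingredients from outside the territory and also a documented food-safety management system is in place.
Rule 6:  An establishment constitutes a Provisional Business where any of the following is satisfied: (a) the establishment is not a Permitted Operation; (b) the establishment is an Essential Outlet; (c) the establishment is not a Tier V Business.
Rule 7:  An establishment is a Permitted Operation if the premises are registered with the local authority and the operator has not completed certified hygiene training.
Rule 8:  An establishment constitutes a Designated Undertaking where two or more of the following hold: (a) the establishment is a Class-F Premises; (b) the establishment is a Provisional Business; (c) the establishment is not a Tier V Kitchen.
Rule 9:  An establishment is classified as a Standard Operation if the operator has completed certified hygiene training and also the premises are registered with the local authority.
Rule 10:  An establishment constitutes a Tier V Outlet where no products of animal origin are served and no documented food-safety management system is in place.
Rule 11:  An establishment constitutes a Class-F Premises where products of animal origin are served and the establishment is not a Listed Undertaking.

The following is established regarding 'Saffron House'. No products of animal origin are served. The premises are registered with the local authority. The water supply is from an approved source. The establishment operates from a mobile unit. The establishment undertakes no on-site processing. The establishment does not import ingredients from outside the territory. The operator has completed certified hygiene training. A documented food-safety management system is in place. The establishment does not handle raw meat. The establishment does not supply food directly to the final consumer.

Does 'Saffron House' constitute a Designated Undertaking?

No

Under rule 4: the operator has not completed certified hygiene training? no; and the establishment does not handle raw meat? yes. So the establishment is not a Listed Undertaking.
Under rule 11: products of animal origin are served? no; and not a Listed Undertaking (rule 4)? yes. So the establishment is not a Class-F Premises.
Under rule 7: the premises are registered with the local authority? yes; and the operator has not completed certified hygiene training? no. So the establishment is not a Permitted Operation.
Under rule 5: the establishment imports ingredients from outside the territory? no; and a documented food-safety management system is in place? yes. So the establishment is not an Essential Outlet.
Under rule 1: the establishment does not operate from a mobile unit? no; and the establishment undertakes on-site processing? no. So the establishment is not a Tier V Business.
Under rule 6: not a Permitted Operation (rule 7)? yes; or Essential Outlet (rule 5)? no; or not a Tier V Business (rule 1)? yes. So the establishment is a Provisional Business.
Under rule 10: no products of animal origin are served? yes; and no documented food-safety management system is in place? no. So the establishment is not a Tier V Outlet.
Under rule 2: Tier V Outlet (rule 10)? no; the water supply is from an approved source? yes; the establishment does not supply food directly to the final consumer? yes — 2 of 3 hold (need ≥2) → satisfied.
Under rule 8: Class-F Premises (rule 11)? no; Provisional Business (rule 6)? yes; not a Tier V Kitchen (rule 2)? no — 1 of 3 hold (need ≥2) → not satisfied.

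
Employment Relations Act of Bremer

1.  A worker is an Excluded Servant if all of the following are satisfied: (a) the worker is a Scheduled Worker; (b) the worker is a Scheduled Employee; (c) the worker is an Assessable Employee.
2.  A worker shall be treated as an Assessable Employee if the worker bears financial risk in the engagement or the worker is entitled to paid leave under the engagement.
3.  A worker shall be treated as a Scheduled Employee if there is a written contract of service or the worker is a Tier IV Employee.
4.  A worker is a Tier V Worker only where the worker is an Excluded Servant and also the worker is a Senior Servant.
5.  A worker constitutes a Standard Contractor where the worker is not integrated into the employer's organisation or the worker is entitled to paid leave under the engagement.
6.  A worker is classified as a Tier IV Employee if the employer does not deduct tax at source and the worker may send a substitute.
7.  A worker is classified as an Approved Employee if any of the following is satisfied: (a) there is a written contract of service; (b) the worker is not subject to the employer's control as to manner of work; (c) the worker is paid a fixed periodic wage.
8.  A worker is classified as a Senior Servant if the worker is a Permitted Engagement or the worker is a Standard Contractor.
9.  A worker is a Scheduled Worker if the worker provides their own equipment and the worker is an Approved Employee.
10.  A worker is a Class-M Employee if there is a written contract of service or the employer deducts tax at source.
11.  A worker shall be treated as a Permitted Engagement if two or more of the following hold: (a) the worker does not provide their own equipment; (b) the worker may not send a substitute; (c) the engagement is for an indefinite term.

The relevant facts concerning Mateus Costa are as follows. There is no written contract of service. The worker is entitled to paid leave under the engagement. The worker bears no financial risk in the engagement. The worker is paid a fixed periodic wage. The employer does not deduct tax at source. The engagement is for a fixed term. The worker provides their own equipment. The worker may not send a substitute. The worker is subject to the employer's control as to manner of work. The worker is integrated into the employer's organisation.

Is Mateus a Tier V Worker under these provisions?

Under paragraph 7: there is a written contract of service? no; or the worker is not subject to the employer's control as to manner of work? no; or the worker is paid a fixed periodic wage? yes. So the worker is an Approved Employee.
Under paragraph 9: the worker provides their own equipment? yes; and Approved Employee (paragraph 7)? yes. So the worker is a Scheduled Worker.
Under paragraph 6: the employer does not deduct tax at source? yes; and the worker may send a substitute? no. So the worker is not a Tier IV Employee.
Under paragraph 3: there is a written contract of service? no; or Tier IV Employee (paragraph 6)? no. So the worker is not a Scheduled Employee.
Under paragraph 2: the worker bears financial risk in the engagement? no; or the worker is entitled to paid leave under the engagement? yes. So the worker is an Assessable Employee.
Under paragraph 1: Scheduled Worker (paragraph 9)? yes; and Scheduled Employee (paragraph 3)? no; and Assessable Employee (paragraph 2)? yes. So the worker is not an Excluded Servant.
Under paragraph 11: the worker does not provide their own equipment? no; the worker may not send a substitute? yes; the engagement is for an indefinite term? no — 1 of 3 hold (need ≥2) → not satisfied.
Under paragraph 5: the worker is not integrated into the employer's organisation? no; or the worker is entitled to paid leave under the engagement? yes. So the worker is a Standard Contractor.
Under paragraph 8: Permitted Engagement (paragraph 11)? no; or Standard Contractor (paragraph 5)? yes. So the worker is a Senior Servant.
Under paragraph 4: Excluded Servant (paragraph 1)? no; and Senior Servant (paragraph 8)? yes. So the worker is not a Tier V Worker.

No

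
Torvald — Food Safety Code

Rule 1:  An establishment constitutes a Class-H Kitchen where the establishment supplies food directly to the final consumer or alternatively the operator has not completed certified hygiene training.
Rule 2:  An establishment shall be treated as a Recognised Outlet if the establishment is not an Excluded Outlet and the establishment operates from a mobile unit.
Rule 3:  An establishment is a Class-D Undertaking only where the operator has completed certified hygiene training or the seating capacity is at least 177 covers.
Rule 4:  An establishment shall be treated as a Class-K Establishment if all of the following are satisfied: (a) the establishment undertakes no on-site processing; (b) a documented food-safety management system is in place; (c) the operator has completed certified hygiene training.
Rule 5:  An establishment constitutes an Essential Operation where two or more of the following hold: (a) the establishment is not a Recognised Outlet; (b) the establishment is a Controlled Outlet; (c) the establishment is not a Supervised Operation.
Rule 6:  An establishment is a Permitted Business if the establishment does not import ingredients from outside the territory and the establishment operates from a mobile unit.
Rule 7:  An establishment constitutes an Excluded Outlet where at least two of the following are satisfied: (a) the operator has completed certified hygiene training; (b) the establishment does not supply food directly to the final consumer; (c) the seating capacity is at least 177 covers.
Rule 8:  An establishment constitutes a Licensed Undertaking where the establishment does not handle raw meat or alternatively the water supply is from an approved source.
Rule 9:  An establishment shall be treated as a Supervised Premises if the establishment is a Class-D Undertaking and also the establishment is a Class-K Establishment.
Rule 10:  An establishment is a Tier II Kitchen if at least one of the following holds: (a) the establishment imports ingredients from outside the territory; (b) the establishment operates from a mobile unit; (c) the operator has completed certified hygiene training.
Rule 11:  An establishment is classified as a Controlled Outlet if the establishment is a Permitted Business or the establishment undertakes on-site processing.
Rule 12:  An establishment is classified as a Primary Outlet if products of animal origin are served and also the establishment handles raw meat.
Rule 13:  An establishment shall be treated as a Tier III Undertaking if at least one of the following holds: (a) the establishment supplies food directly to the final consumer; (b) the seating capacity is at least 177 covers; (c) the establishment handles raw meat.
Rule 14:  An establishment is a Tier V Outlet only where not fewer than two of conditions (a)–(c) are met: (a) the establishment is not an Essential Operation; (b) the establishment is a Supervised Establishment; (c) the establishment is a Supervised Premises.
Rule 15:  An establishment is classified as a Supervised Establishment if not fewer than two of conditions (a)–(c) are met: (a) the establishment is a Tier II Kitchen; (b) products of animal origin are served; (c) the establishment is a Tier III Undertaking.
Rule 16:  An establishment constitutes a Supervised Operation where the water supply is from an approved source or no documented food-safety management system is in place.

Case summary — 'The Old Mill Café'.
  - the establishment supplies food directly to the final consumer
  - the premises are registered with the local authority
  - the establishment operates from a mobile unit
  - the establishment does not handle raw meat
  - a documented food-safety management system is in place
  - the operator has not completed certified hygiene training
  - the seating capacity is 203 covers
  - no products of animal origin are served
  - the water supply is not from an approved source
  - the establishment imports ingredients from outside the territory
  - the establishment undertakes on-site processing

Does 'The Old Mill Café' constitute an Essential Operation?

Yes

Under rule 7: the operator has completed certified hygiene training? no; the establishment does not supply food directly to the final consumer? no; seating capacity: 203 covers ≥ 177 covers? yes — 1 of 3 hold (need ≥2) → not satisfied.
Under rule 2: not an Excluded Outlet (rule 7)? yes; and the establishment operates from a mobile unit? yes. So the establishment is a Recognised Outlet.
Under rule 6: the establishment does not import ingredients from outside the territory? no; and the establishment operates from a mobile unit? yes. So the establishment is not a Permitted Business.
Under rule 11: Permitted Business (rule 6)? no; or the establishment undertakes on-site processing? yes. So the establishment is a Controlled Outlet.
Under rule 16: the water supply is from an approved source? no; or no documented food-safety management system is in place? no. So the establishment is not a Supervised Operation.
Under rule 5: not a Recognised Outlet (rule 2)? no; Controlled Outlet (rule 11)? yes; not a Supervised Operation (rule 16)? yes — 2 of 3 hold (need ≥2) → satisfied.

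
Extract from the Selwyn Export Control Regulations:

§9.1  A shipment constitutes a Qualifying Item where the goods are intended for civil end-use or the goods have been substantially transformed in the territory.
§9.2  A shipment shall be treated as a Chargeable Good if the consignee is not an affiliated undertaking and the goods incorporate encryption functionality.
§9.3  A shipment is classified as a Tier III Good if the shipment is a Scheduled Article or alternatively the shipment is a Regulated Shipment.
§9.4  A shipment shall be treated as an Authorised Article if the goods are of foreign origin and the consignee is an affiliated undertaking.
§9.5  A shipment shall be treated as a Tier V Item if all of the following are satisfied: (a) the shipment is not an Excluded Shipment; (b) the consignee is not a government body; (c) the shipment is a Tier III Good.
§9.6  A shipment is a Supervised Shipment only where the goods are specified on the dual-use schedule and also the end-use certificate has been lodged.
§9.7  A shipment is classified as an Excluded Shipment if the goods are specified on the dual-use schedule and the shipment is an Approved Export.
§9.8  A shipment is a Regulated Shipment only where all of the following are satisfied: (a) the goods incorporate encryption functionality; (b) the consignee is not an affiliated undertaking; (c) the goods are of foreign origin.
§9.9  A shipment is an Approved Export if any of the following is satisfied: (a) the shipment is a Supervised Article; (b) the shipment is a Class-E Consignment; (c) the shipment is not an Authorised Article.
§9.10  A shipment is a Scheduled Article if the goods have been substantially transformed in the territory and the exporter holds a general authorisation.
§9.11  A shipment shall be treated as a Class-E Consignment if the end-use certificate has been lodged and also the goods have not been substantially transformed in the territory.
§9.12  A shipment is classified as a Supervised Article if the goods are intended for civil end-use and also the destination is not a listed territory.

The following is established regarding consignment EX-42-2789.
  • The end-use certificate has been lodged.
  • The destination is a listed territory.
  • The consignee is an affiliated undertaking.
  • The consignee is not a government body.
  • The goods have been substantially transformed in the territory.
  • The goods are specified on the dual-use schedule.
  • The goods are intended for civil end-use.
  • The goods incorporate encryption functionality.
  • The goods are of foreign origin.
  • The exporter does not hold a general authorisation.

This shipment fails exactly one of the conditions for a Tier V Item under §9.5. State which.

§9.12 — Supervised Article: [the goods are intended for civil end-use? yes] AND [the destination is not a listed territory? no] → not satisfied.
§9.11 — Class-E Consignment: [the end-use certificate has been lodged? yes] AND [the goods have not been substantially transformed in the territory? no] → not satisfied.
§9.4 — Authorised Article: [the goods are of foreign origin? yes] AND [the consignee is an affiliated undertaking? yes] → satisfied.
§9.9 — Approved Export: [Supervised Article (§9.12)? no] OR [Class-E Consignment (§9.11)? no] OR [not an Authorised Article (§9.4)? no] → not satisfied.
§9.7 — Excluded Shipment: [the goods are specified on the dual-use schedule? yes] AND [Approved Export (§9.9)? no] → not satisfied.
§9.10 — Scheduled Article: [the goods have been substantially transformed in the territory? yes] AND [the exporter holds a general authorisation? no] → not satisfied.
§9.8 — Regulated Shipment: [the goods incorporate encryption functionality? yes] AND [the consignee is not an affiliated undertaking? no] AND [the goods are of foreign origin? yes] → not satisfied.
§9.3 — Tier III Good: [Scheduled Article (§9.10)? no] OR [Regulated Shipment (§9.8)? no] → not satisfied.
§9.5 — Tier V Item: [not an Excluded Shipment (§9.7)? yes] AND [the consignee is not a government body? yes] AND [Tier III Good (§9.3)? no] → not satisfied.

Tier III Good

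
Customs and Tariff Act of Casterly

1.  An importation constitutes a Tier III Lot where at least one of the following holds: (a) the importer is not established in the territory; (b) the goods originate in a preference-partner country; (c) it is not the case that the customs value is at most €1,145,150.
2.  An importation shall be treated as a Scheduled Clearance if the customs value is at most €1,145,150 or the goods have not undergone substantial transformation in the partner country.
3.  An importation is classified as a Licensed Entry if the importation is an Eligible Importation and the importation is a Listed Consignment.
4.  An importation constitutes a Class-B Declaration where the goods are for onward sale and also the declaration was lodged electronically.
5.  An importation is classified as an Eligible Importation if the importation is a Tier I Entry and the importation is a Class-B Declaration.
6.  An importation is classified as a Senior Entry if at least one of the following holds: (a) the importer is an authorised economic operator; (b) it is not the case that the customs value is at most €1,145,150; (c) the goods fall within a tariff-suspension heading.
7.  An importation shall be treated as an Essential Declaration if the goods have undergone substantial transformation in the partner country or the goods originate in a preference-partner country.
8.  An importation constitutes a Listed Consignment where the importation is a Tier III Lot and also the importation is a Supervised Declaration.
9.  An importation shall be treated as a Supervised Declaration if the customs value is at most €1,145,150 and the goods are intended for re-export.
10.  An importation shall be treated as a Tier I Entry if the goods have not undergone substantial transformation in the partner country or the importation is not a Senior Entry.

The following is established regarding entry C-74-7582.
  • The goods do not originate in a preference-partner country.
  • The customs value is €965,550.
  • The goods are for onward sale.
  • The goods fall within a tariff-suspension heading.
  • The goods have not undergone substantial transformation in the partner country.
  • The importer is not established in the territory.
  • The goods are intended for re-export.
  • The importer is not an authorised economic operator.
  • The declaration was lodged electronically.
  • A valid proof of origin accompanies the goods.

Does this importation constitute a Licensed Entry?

paragraph 6 — Senior Entry: [the importer is an authorised economic operator? no] OR [customs value: €965,550 ≤ €1,145,150? yes, so negated condition no] OR [the goods fall within a tariff-suspension heading? yes] → satisfied.
paragraph 10 — Tier I Entry: [the goods have not undergone substantial transformation in the partner country? yes] OR [not a Senior Entry (paragraph 6)? no] → satisfied.
paragraph 4 — Class-B Declaration: [the goods are for onward sale? yes] AND [the declaration was lodged electronically? yes] → satisfied.
paragraph 5 — Eligible Importation: [Tier I Entry (paragraph 10)? yes] AND [Class-B Declaration (paragraph 4)? yes] → satisfied.
paragraph 1 — Tier III Lot: [the importer is not established in the territory? yes] OR [the goods originate in a preference-partner country? no] OR [customs value: €965,550 ≤ €1,145,150? yes, so negated condition no] → satisfied.
paragraph 9 — Supervised Declaration: [customs value: €965,550 ≤ €1,145,150? yes] AND [the goods are intended for re-export? yes] → satisfied.
paragraph 8 — Listed Consignment: [Tier III Lot (paragraph 1)? yes] AND [Supervised Declaration (paragraph 9)? yes] → satisfied.
paragraph 3 — Licensed Entry: [Eligible Importation (paragraph 5)? yes] AND [Listed Consignment (paragraph 8)? yes] → satisfied.

Yes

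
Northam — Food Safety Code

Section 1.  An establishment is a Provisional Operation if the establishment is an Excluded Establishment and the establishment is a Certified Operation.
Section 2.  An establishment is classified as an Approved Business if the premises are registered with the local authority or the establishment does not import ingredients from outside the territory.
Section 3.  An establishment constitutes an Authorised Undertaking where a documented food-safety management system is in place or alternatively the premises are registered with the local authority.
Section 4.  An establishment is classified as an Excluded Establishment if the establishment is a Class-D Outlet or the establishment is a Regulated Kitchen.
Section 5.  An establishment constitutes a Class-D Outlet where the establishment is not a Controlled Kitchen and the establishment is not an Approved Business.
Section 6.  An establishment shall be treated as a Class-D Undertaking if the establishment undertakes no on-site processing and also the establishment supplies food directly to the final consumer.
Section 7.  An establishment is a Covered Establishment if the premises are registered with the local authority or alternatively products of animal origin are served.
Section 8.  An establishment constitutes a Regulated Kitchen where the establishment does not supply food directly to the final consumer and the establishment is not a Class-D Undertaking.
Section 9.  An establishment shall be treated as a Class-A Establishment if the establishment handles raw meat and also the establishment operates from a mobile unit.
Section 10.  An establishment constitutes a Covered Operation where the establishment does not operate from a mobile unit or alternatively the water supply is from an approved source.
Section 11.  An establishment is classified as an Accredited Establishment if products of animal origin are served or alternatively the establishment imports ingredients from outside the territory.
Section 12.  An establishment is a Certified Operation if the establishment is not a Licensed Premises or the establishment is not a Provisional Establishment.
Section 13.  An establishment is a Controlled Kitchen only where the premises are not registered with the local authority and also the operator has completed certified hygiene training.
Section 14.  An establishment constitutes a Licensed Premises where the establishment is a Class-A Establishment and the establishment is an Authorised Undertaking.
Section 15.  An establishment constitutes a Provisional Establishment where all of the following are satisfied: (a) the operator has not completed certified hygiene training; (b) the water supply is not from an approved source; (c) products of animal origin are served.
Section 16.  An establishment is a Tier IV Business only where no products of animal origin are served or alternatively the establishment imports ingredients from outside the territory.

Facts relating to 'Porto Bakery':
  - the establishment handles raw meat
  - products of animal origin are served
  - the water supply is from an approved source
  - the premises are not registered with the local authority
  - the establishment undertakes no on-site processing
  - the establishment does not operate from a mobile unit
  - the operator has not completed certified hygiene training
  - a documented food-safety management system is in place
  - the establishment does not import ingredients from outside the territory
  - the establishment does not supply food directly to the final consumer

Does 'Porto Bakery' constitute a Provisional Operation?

Under section 13: the premises are not registered with the local authority? yes; and the operator has completed certified hygiene training? no. So the establishment is not a Controlled Kitchen.
Under section 2: the premises are registered with the local authority? no; or the establishment does not import ingredients from outside the territory? yes. So the establishment is an Approved Business.
Under section 5: not a Controlled Kitchen (section 13)? yes; and not an Approved Business (section 2)? no. So the establishment is not a Class-D Outlet.
Under section 6: the establishment undertakes no on-site processing? yes; and the establishment supplies food directly to the final consumer? no. So the establishment is not a Class-D Undertaking.
Under section 8: the establishment does not supply food directly to the final consumer? yes; and not a Class-D Undertaking (section 6)? yes. So the establishment is a Regulated Kitchen.
Under section 4: Class-D Outlet (section 5)? no; or Regulated Kitchen (section 8)? yes. So the establishment is an Excluded Establishment.
Under section 9: the establishment handles raw meat? yes; and the establishment operates from a mobile unit? no. So the establishment is not a Class-A Establishment.
Under section 3: a documented food-safety management system is in place? yes; or the premises are registered with the local authority? no. So the establishment is an Authorised Undertaking.
Under section 14: Class-A Establishment (section 9)? no; and Authorised Undertaking (section 3)? yes. So the establishment is not a Licensed Premises.
Under section 15: the operator has not completed certified hygiene training? yes; and the water supply is not from an approved source? no; and products of animal origin are served? yes. So the establishment is not a Provisional Establishment.
Under section 12: not a Licensed Premises (section 14)? yes; or not a Provisional Establishment (section 15)? yes. So the establishment is a Certified Operation.
Under section 1: Excluded Establishment (section 4)? yes; and Certified Operation (section 12)? yes. So the establishment is a Provisional Operation.

Yes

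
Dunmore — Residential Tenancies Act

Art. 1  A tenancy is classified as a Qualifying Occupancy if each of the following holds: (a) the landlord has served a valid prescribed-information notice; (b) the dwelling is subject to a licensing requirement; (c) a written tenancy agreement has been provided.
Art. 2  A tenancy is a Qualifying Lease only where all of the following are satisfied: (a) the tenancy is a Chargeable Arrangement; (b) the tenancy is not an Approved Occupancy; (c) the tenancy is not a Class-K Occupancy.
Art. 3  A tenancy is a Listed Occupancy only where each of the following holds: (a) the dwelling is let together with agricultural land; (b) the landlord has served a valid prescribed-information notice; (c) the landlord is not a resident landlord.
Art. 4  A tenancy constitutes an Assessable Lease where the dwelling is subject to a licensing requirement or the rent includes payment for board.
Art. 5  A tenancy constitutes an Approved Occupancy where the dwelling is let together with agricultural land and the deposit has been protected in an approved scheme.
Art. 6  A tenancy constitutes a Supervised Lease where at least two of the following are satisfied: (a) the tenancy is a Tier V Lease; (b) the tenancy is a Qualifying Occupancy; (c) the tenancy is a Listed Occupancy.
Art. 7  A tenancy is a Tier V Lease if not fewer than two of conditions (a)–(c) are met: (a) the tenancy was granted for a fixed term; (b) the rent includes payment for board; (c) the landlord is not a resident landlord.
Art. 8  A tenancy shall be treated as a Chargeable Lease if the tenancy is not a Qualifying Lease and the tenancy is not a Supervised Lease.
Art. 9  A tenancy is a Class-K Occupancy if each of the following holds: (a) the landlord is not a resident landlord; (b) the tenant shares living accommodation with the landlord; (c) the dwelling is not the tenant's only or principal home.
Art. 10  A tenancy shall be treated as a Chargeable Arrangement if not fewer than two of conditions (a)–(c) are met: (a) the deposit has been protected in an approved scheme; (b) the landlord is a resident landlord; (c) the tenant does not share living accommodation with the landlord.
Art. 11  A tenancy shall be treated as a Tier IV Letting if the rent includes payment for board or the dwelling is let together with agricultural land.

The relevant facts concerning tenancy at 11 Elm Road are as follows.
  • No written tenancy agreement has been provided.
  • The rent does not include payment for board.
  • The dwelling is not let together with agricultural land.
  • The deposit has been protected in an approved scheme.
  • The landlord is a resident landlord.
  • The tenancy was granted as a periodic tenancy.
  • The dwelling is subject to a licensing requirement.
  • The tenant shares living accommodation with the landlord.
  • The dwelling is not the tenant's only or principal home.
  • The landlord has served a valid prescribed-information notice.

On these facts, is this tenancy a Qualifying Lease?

Yes

Under article 10: the deposit has been protected in an approved scheme? yes; the landlord is a resident landlord? yes; the tenant does not share living accommodation with the landlord? no — 2 of 3 hold (need ≥2) → satisfied.
Under article 5: the dwelling is let together with agricultural land? no; and the deposit has been protected in an approved scheme? yes. So the tenancy is not an Approved Occupancy.
Under article 9: the landlord is not a resident landlord? no; and the tenant shares living accommodation with the landlord? yes; and the dwelling is not the tenant's only or principal home? yes. So the tenancy is not a Class-K Occupancy.
Under article 2: Chargeable Arrangement (article 10)? yes; and not an Approved Occupancy (article 5)? yes; and not a Class-K Occupancy (article 9)? yes. So the tenancy is a Qualifying Lease.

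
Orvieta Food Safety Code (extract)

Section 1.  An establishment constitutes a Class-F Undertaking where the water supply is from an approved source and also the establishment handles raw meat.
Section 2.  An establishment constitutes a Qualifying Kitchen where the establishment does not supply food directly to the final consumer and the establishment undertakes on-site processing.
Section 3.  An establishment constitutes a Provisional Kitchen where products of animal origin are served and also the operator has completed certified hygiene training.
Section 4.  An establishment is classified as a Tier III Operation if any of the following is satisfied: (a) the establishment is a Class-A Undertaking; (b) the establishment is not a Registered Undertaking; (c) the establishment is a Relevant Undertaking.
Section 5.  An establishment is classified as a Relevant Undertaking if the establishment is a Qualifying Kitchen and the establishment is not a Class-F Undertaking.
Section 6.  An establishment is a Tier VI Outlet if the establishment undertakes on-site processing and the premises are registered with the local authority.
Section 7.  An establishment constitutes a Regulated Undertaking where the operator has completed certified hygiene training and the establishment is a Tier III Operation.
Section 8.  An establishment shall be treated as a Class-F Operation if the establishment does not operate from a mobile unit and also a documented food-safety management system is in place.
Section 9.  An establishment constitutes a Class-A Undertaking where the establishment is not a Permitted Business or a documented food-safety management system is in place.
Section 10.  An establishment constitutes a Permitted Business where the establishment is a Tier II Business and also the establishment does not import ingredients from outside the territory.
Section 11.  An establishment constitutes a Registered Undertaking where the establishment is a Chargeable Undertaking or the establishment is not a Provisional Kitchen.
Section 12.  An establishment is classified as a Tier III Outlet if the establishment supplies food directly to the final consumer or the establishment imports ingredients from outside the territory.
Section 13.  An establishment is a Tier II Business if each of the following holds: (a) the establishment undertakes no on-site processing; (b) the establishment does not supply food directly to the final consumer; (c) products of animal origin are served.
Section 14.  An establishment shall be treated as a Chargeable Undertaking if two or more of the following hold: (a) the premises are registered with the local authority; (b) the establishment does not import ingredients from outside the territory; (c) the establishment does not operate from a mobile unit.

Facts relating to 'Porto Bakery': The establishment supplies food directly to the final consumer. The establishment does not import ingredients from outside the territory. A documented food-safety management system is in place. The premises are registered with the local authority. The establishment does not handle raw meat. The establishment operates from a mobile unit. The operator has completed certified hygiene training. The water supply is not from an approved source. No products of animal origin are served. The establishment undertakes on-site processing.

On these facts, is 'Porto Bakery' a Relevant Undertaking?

Under section 2: the establishment does not supply food directly to the final consumer? no; and the establishment undertakes on-site processing? yes. So the establishment is not a Qualifying Kitchen.
Under section 1: the water supply is from an approved source? no; and the establishment handles raw meat? no. So the establishment is not a Class-F Undertaking.
Under section 5: Qualifying Kitchen (section 2)? no; and not a Class-F Undertaking (section 1)? yes. So the establishment is not a Relevant Undertaking.

No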